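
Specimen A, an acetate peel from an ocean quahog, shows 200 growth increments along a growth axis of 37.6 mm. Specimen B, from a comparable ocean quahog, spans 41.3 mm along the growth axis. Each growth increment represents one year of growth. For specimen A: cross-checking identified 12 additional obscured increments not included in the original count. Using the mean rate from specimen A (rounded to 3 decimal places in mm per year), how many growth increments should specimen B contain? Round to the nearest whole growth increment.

233 growth increments

Specimen A: adjusted count: 200 + 12 = 212 growth increments.
A: Mean rate = 37.6 mm / 212 years ≈ 0.177 mm/yr.
For B, 41.3 / 0.177 = 233.33 years ≈ 233 growth increments.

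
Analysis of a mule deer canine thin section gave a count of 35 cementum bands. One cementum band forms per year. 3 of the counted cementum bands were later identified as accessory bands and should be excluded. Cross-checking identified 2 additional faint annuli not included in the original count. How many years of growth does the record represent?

True cementum band count = 35 − 3 + 2 = 34.
One cementum band per year makes the duration 34 years.

34 years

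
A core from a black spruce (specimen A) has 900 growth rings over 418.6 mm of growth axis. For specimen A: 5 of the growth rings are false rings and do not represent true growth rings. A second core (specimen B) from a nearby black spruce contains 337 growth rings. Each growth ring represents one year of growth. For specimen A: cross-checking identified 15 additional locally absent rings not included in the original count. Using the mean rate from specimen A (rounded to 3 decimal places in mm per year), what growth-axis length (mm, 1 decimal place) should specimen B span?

Specimen A: adjusted count: 900 − 5 + 15 = 910 growth rings.
A: Extension rate ≈ 418.6 / 910 = 0.460 mm/yr.
B's length ≈ 0.460 × 337 = 155.0 mm.

155.0 mm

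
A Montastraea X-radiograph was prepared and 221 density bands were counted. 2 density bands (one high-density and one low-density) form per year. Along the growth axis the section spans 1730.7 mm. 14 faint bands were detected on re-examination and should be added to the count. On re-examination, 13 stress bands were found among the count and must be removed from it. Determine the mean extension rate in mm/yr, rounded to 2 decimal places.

15.59 mm/yr

After corrections the count is 221 − 13 + 14 = 222 density bands.
Dividing by 2 density bands per year: 222 / 2 = 111 years.
Extension rate ≈ 1730.7 / 111 = 15.59 mm/yr.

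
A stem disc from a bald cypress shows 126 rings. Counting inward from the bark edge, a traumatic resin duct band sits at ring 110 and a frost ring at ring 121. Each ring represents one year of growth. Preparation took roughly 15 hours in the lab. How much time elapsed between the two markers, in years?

11 years

The two markers are separated by 121 − 110 = 11 rings.
One ring per year makes the interval 11 years.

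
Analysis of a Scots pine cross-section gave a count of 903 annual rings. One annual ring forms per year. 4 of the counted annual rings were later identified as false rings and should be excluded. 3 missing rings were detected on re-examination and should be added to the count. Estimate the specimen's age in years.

902 years

Correcting the raw count gives 903 − 4 + 3 = 902 true annual rings.
One annual ring per year makes the duration 902 years.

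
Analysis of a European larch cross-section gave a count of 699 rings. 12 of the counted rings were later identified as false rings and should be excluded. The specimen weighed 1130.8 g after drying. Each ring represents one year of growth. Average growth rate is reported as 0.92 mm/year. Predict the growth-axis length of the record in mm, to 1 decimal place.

632.0 mm

Adjusted count: 699 − 12 = 687 rings.
687 years at 0.92 mm/year gives 0.92 × 687 = 632.0 mm.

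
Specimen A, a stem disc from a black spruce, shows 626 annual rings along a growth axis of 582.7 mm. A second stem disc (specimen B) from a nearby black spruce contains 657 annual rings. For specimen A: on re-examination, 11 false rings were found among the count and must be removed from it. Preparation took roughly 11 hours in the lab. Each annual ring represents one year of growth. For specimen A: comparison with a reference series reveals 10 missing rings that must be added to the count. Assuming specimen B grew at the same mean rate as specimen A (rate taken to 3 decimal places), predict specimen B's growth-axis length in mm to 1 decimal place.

Specimen A: true annual ring count = 626 − 11 + 10 = 625.
A: Mean rate = 582.7 mm / 625 years ≈ 0.932 mm per year.
B's length ≈ 0.932 × 657 = 612.3 mm.

612.3 mm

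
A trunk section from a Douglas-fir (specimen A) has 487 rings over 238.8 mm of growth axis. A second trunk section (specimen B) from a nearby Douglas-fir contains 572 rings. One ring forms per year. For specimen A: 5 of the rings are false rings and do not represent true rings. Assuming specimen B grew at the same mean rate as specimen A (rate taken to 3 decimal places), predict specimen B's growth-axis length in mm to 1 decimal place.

Specimen A: after corrections the count is 487 − 5 = 482 rings.
A: 238.8 mm over 482 years gives 238.8 / 482 ≈ 0.495 mm/year.
B's length ≈ 0.495 × 572 = 283.1 mm.

283.1 mm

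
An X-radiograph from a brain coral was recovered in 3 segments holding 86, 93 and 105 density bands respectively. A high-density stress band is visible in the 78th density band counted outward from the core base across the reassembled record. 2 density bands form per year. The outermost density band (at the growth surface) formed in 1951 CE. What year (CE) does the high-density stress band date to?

Total density bands = 86 + 93 + 105 = 284.
The high-density stress band sits at density band 78 from the core base, so 284 − 78 = 206 density bands formed after it.
With 2 density bands per year, 206 / 2 = 103 years.
Counting back 103 years from 1951 CE places the high-density stress band in 1951 − 103 = 1848 CE.

1848 CE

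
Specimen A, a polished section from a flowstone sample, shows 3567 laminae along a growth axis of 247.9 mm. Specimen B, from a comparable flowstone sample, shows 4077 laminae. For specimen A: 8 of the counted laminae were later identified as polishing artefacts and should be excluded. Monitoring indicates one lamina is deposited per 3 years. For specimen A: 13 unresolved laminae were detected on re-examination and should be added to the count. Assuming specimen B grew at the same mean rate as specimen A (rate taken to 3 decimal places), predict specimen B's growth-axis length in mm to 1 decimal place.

Specimen A: correcting the raw count gives 3567 − 8 + 13 = 3572 true laminae.
Specimen A: multiplying by 3 years per lamina: 3572 × 3 = 10716 years.
A: 247.9 mm over 10716 years gives 247.9 / 10716 ≈ 0.023 mm/yr.
Specimen B: multiplying by 3 years per lamina: 4077 × 3 = 12231 years. B's length ≈ 0.023 × 12231 = 281.3 mm.

281.3 mm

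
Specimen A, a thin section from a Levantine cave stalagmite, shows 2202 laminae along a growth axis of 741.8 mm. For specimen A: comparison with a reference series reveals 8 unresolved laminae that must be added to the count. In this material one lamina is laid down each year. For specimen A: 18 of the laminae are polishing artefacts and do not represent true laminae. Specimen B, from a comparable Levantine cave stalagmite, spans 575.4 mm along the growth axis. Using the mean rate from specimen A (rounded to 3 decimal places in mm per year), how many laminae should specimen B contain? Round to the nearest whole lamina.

Specimen A: correcting the raw count gives 2202 − 18 + 8 = 2192 true laminae.
A: Extension rate ≈ 741.8 / 2192 = 0.338 mm per year.
Specimen B: 575.4 mm / 0.338 mm per year = 1702.37 years ≈ 1702 laminae.

1702 laminae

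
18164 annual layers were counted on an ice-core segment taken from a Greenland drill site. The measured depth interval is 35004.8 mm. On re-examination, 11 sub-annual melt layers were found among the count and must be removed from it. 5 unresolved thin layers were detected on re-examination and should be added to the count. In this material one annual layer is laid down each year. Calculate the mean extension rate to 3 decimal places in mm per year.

1.928 mm per year

True annual layer count = 18164 − 11 + 5 = 18158.
35004.8 mm over 18158 years gives 35004.8 / 18158 ≈ 1.928 mm per year.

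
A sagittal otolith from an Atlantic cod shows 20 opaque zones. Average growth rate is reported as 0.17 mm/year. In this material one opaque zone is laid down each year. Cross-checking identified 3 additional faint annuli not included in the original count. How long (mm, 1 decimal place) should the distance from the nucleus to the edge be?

Adjusted count: 20 + 3 = 23 opaque zones.
23 years at 0.17 mm/year gives 0.17 × 23 = 3.9 mm.

3.9 mm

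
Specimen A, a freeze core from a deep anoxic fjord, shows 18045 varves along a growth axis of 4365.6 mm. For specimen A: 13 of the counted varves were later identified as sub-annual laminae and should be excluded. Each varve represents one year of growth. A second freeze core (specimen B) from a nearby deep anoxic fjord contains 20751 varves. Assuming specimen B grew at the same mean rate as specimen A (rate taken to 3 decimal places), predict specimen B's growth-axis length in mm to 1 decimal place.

Specimen A: correcting the raw count gives 18045 − 13 = 18032 true varves.
A: Mean rate = 4365.6 mm / 18032 years ≈ 0.242 mm per year.
For B, 0.242 mm/year × 20751 years = 5021.7 mm.

5021.7 mm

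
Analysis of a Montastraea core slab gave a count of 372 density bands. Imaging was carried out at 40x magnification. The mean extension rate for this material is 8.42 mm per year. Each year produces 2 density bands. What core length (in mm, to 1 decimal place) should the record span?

With 2 density bands per year, 372 / 2 = 186 years.
Predicted length = 8.42 mm/year × 186 years = 1566.1 mm.

1566.1 mm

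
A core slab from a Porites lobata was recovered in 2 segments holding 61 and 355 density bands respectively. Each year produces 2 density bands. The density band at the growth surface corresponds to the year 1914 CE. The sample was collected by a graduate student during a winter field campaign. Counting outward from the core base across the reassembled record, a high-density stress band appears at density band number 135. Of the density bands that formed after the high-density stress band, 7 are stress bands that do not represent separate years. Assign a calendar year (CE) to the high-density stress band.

Total density bands = 61 + 355 = 416.
416 − 135 = 281 density bands lie beyond the high-density stress band toward the growth surface.
281 − 7 false = 274 true density bands after the high-density stress band.
274 density bands at 2 per year is 274 / 2 = 137 years.
1914 − 137 = 1777 CE.

1777 CE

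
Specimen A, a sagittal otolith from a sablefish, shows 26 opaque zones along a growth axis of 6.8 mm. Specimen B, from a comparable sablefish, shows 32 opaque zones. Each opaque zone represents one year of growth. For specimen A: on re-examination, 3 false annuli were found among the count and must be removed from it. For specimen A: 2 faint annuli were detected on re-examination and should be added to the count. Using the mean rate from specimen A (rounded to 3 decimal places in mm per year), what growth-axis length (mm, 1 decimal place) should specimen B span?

Specimen A: correcting the raw count gives 26 − 3 + 2 = 25 true opaque zones.
A: 6.8 mm over 25 years gives 6.8 / 25 ≈ 0.272 mm/yr.
Length of B = 0.272 × 32 = 8.7 mm.

8.7 mm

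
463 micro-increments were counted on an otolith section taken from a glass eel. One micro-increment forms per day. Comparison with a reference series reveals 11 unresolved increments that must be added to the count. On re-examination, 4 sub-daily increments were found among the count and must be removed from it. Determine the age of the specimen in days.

470 days

True micro-increment count = 463 − 4 + 11 = 470.
With a one-to-one micro-increment periodicity this is 470 days.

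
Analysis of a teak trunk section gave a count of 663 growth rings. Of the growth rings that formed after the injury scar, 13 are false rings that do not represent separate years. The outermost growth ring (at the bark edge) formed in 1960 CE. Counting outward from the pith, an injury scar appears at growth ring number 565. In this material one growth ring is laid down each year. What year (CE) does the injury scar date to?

1875 CE

The injury scar sits at growth ring 565 from the pith, so 663 − 565 = 98 growth rings formed after it.
Excluding 13 false growth rings: 98 − 13 = 85.
Counting back 85 years from 1960 CE places the injury scar in 1960 − 85 = 1875 CE.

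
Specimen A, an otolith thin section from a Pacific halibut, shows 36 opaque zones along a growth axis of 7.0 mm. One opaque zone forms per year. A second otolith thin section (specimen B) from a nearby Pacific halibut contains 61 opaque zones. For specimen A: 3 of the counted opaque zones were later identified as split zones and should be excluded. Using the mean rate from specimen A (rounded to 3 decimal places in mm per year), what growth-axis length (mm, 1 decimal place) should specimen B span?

12.9 mm

Specimen A: true opaque zone count = 36 − 3 = 33.
A: Extension rate ≈ 7.0 / 33 = 0.212 mm per year.
Length of B = 0.212 × 61 = 12.9 mm.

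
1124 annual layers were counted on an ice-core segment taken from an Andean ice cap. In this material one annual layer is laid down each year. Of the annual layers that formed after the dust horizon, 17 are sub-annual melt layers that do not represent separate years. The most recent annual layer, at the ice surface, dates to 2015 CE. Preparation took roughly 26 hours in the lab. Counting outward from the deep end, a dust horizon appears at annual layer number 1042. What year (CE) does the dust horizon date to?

The dust horizon sits at annual layer 1042 from the deep end, so 1124 − 1042 = 82 annual layers formed after it.
82 − 17 false = 65 true annual layers after the dust horizon.
2015 − 65 = 1950 CE.

1950 CE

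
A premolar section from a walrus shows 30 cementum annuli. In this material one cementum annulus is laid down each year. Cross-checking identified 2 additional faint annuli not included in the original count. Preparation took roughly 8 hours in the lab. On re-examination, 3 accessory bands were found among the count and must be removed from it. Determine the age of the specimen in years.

True cementum annulus count = 30 − 3 + 2 = 29.
One cementum annulus per year makes the duration 29 years.

29 years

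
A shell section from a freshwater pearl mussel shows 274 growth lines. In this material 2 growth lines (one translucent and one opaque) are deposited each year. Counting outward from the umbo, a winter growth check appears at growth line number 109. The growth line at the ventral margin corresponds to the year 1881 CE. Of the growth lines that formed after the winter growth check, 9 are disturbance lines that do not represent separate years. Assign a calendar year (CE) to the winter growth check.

274 − 109 = 165 growth lines lie beyond the winter growth check toward the ventral margin.
Removing the 9 false growth lines leaves 165 − 9 = 156 true growth lines beyond the winter growth check.
156 growth lines at 2 per year is 156 / 2 = 78 years.
The growth line at the ventral margin is 1881 CE, so the winter growth check dates to 1881 − 78 = 1803 CE.

1803 CE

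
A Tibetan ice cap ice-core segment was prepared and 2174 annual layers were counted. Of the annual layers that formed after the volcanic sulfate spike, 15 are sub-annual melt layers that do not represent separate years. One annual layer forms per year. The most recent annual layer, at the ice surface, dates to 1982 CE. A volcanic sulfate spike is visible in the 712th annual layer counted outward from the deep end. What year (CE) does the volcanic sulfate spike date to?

535 CE

Between annual layer 712 and the ice surface there are 2174 − 712 = 1462 annual layers.
1462 − 15 false = 1447 true annual layers after the volcanic sulfate spike.
1982 − 1447 = 535 CE.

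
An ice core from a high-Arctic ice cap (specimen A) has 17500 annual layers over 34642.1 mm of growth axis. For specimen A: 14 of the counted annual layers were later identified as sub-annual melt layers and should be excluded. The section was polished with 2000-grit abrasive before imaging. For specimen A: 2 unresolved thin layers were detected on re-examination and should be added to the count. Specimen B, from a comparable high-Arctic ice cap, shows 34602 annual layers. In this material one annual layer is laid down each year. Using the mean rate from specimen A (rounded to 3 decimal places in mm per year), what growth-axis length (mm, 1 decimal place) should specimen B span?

Specimen A: after corrections the count is 17500 − 14 + 2 = 17488 annual layers.
A: 34642.1 mm over 17488 years gives 34642.1 / 17488 ≈ 1.981 mm/year.
Length of B = 1.981 × 34602 = 68546.6 mm.

68546.6 mm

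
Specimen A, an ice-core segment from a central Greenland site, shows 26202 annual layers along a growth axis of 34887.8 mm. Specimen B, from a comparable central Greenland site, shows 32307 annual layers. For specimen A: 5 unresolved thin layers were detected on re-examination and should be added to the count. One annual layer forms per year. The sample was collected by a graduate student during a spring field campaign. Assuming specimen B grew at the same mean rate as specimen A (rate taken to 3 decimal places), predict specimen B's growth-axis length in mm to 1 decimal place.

43000.6 mm

Specimen A: true annual layer count = 26202 + 5 = 26207.
A: Extension rate ≈ 34887.8 / 26207 = 1.331 mm/year.
Length of B = 1.331 × 32307 = 43000.6 mm.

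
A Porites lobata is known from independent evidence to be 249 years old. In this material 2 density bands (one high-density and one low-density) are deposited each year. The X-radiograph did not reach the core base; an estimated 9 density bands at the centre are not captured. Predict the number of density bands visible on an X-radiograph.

489 density bands

Expected density bands: 249 × 2 = 498.
Subtracting the 9 density bands not captured gives 498 − 9 = 489 density bands in the record.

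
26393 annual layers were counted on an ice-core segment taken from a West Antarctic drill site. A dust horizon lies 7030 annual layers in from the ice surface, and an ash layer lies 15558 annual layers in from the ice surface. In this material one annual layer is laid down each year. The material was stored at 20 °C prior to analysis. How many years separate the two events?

8528 years

Separation: 15558 − 7030 = 8528 annual layers.
That is 8528 years at one annual layer per year.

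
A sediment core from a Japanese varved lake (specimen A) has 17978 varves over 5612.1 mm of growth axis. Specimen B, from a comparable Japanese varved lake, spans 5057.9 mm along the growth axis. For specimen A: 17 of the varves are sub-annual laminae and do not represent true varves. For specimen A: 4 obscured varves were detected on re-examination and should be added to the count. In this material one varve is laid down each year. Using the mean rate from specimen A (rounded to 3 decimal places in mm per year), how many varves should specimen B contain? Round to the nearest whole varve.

16211 varves

Specimen A: after corrections the count is 17978 − 17 + 4 = 17965 varves.
A: 5612.1 mm over 17965 years gives 5612.1 / 17965 ≈ 0.312 mm per year.
Specimen B: 5057.9 mm / 0.312 mm per year = 16211.22 years ≈ 16211 varves.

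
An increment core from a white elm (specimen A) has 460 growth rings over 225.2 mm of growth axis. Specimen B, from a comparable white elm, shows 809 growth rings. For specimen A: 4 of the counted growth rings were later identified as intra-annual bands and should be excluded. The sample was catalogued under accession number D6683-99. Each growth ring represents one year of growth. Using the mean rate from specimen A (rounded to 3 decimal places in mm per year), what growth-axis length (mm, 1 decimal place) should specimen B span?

Specimen A: correcting the raw count gives 460 − 4 = 456 true growth rings.
A: Mean rate = 225.2 mm / 456 years ≈ 0.494 mm per year.
For B, 0.494 mm/year × 809 years = 399.6 mm.

399.6 mm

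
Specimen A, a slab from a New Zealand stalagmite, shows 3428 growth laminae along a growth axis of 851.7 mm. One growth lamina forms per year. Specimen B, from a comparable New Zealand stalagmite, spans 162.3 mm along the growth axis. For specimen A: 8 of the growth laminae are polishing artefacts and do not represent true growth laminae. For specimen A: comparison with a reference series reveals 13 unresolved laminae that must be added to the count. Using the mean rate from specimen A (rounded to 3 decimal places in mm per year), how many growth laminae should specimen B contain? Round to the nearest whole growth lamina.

Specimen A: adjusted count: 3428 − 8 + 13 = 3433 growth laminae.
A: Extension rate ≈ 851.7 / 3433 = 0.248 mm/yr.
B spans 162.3 / 0.248 = 654.44 years ≈ 654 growth laminae.

654 growth laminae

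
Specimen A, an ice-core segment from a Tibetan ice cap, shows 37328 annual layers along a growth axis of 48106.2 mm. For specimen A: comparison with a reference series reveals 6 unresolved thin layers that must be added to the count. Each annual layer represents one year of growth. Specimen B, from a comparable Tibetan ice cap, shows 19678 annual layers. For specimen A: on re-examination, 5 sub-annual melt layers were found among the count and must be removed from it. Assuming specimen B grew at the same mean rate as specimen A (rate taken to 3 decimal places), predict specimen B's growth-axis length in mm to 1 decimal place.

Specimen A: adjusted count: 37328 − 5 + 6 = 37329 annual layers.
A: Mean rate = 48106.2 mm / 37329 years ≈ 1.289 mm per year.
For B, 1.289 mm/year × 19678 years = 25364.9 mm.

25364.9 mm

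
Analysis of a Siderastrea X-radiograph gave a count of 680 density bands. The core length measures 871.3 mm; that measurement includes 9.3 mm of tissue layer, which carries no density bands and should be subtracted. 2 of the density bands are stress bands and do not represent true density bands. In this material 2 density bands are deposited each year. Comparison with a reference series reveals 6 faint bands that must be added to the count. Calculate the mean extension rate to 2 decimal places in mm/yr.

2.52 mm/yr

Correcting the raw count gives 680 − 2 + 6 = 684 true density bands.
684 density bands at 2 per year is 684 / 2 = 342 years.
The growth record spans 871.3 − 9.3 = 862.0 mm.
Extension rate ≈ 862.0 / 342 = 2.52 mm/yr.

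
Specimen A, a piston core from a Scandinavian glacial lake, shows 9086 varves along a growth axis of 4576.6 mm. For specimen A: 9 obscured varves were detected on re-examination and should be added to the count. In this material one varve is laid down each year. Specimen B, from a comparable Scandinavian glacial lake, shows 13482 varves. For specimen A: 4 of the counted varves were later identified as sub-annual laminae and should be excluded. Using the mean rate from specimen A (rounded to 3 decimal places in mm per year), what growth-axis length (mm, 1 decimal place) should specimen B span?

Specimen A: true varve count = 9086 − 4 + 9 = 9091.
A: Extension rate ≈ 4576.6 / 9091 = 0.503 mm/yr.
For B, 0.503 mm/year × 13482 years = 6781.4 mm.

6781.4 mm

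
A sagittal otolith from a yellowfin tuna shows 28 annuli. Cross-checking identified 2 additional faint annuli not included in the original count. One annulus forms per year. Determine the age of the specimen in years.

Correcting the raw count gives 28 + 2 = 30 true annuli.
At one annulus per year, that is 30 years.

30 years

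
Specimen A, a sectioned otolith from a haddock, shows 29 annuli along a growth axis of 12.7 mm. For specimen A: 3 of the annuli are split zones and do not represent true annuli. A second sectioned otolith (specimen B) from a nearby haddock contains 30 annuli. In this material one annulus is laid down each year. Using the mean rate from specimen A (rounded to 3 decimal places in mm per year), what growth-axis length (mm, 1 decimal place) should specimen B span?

Specimen A: true annulus count = 29 − 3 = 26.
A: Extension rate ≈ 12.7 / 26 = 0.488 mm/yr.
Length of B = 0.488 × 30 = 14.6 mm.

14.6 mm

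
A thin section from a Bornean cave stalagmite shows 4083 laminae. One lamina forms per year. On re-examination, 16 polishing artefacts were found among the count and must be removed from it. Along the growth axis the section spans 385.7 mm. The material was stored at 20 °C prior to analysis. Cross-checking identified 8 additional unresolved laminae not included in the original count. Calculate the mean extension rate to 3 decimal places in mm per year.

0.095 mm per year

Adjusted count: 4083 − 16 + 8 = 4075 laminae.
Extension rate ≈ 385.7 / 4075 = 0.095 mm per year.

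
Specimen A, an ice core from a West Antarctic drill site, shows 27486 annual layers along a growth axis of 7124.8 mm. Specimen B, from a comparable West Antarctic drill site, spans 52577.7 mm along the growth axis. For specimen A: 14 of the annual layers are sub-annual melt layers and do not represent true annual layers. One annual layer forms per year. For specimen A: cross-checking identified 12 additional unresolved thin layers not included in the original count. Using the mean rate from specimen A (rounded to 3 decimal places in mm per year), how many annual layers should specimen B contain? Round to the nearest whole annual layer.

Specimen A: correcting the raw count gives 27486 − 14 + 12 = 27484 true annual layers.
A: Mean rate = 7124.8 mm / 27484 years ≈ 0.259 mm/year.
B spans 52577.7 / 0.259 = 203002.70 years ≈ 203003 annual layers.

203003 annual layers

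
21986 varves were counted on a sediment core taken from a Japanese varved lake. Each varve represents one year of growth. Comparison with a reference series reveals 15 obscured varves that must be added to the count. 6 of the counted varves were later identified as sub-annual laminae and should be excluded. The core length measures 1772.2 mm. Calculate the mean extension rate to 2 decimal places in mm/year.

0.08 mm/year

Adjusted count: 21986 − 6 + 15 = 21995 varves.
Extension rate ≈ 1772.2 / 21995 = 0.08 mm/year.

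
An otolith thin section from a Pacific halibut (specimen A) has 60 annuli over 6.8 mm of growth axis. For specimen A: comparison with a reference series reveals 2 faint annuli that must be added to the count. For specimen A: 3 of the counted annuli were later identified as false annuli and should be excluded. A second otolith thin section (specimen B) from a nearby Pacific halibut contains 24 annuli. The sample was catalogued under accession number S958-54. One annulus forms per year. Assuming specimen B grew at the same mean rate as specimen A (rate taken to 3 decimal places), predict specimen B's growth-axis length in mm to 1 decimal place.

Specimen A: true annulus count = 60 − 3 + 2 = 59.
A: Extension rate ≈ 6.8 / 59 = 0.115 mm per year.
B's length ≈ 0.115 × 24 = 2.8 mm.

2.8 mm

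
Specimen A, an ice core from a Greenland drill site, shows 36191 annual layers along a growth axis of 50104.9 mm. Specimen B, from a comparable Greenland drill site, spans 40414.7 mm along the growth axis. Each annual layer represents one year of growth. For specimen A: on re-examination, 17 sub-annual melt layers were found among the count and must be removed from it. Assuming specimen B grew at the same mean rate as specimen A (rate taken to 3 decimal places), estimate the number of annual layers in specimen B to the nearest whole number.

29180 annual layers

Specimen A: after corrections the count is 36191 − 17 = 36174 annual layers.
A: Extension rate ≈ 50104.9 / 36174 = 1.385 mm per year.
B spans 40414.7 / 1.385 = 29180.29 years ≈ 29180 annual layers.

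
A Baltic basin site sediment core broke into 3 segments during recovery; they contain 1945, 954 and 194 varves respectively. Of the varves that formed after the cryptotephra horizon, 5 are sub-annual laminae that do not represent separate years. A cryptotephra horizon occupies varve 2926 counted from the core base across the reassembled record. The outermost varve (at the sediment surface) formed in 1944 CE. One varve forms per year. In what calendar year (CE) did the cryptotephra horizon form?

1782 CE

Total varves = 1945 + 954 + 194 = 3093.
The cryptotephra horizon sits at varve 2926 from the core base, so 3093 − 2926 = 167 varves formed after it.
Removing the 5 false varves leaves 167 − 5 = 162 true varves beyond the cryptotephra horizon.
1944 − 162 = 1782 CE.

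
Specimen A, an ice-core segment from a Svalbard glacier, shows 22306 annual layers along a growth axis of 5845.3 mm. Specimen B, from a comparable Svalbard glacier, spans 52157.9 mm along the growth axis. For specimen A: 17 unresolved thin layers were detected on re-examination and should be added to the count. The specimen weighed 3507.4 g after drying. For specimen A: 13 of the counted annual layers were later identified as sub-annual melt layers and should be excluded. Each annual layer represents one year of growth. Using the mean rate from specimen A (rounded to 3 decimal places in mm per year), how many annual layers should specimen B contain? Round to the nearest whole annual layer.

Specimen A: after corrections the count is 22306 − 13 + 17 = 22310 annual layers.
A: Mean rate = 5845.3 mm / 22310 years ≈ 0.262 mm per year.
B spans 52157.9 / 0.262 = 199075.95 years ≈ 199076 annual layers.

199076 annual layers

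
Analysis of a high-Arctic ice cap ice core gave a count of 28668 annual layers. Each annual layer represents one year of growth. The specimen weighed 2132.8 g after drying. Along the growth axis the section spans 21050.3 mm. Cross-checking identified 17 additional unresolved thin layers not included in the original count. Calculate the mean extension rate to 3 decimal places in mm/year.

0.734 mm/year

After corrections the count is 28668 + 17 = 28685 annual layers.
Mean rate = 21050.3 mm / 28685 years ≈ 0.734 mm/year.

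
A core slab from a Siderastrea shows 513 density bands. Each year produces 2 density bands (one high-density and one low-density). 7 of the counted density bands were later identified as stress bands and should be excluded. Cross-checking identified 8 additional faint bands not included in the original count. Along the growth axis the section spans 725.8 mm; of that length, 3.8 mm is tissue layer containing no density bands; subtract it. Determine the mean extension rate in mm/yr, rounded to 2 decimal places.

2.81 mm/yr

Adjusted count: 513 − 7 + 8 = 514 density bands.
With 2 density bands per year, 514 / 2 = 257 years.
Removing the 3.8 mm offcut leaves 725.8 − 3.8 = 722.0 mm.
Extension rate ≈ 722.0 / 257 = 2.81 mm/yr.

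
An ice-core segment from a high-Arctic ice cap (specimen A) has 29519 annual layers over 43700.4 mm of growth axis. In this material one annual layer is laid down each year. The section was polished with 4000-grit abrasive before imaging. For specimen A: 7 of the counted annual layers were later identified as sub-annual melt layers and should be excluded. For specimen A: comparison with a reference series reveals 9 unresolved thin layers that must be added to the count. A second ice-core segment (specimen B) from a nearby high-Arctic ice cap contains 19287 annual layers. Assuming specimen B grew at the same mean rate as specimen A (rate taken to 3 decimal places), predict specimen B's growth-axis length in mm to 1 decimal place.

28544.8 mm

Specimen A: adjusted count: 29519 − 7 + 9 = 29521 annual layers.
A: 43700.4 mm over 29521 years gives 43700.4 / 29521 ≈ 1.480 mm/yr.
For B, 1.480 mm/year × 19287 years = 28544.8 mm.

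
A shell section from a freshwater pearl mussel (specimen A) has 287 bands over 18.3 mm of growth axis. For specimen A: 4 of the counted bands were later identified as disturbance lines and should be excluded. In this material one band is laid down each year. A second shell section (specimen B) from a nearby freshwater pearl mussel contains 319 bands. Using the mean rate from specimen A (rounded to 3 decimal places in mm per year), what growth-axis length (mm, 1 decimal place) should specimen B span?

20.7 mm

Specimen A: true band count = 287 − 4 = 283.
A: Mean rate = 18.3 mm / 283 years ≈ 0.065 mm/yr.
Length of B = 0.065 × 319 = 20.7 mm.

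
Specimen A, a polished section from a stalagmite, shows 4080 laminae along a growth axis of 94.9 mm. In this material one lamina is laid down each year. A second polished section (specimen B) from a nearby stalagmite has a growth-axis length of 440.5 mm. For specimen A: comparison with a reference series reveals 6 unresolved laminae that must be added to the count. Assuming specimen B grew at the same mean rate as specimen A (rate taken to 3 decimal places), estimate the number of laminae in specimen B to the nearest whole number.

Specimen A: true lamina count = 4080 + 6 = 4086.
A: Mean rate = 94.9 mm / 4086 years ≈ 0.023 mm/yr.
For B, 440.5 / 0.023 = 19152.17 years ≈ 19152 laminae.

19152 laminae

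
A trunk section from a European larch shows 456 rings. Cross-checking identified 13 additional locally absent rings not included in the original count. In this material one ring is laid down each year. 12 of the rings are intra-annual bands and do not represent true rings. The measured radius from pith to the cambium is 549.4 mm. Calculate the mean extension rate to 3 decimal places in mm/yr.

1.202 mm/yr

After corrections the count is 456 − 12 + 13 = 457 rings.
Extension rate ≈ 549.4 / 457 = 1.202 mm/yr.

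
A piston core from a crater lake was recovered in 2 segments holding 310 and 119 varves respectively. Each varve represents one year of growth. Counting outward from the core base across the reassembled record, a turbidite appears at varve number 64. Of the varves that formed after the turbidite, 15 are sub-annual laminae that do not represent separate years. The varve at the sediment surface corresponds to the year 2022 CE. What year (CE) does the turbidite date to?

1672 CE

Total varves = 310 + 119 = 429.
429 − 64 = 365 varves lie beyond the turbidite toward the sediment surface.
Removing the 15 false varves leaves 365 − 15 = 350 true varves beyond the turbidite.
Counting back 350 years from 2022 CE places the turbidite in 2022 − 350 = 1672 CE.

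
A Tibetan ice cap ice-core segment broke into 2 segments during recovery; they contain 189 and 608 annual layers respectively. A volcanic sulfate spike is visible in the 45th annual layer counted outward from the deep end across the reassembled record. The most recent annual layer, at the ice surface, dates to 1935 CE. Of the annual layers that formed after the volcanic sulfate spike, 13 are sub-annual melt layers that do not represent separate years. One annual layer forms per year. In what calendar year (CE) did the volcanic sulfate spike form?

1196 CE

Total annual layers = 189 + 608 = 797.
The volcanic sulfate spike sits at annual layer 45 from the deep end, so 797 − 45 = 752 annual layers formed after it.
Excluding 13 false annual layers: 752 − 13 = 739.
The annual layer at the ice surface is 1935 CE, so the volcanic sulfate spike dates to 1935 − 739 = 1196 CE.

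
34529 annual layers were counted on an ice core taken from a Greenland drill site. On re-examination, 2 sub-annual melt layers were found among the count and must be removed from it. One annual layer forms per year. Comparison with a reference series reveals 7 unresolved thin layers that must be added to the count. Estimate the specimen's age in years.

Correcting the raw count gives 34529 − 2 + 7 = 34534 true annual layers.
At one annual layer per year, that is 34534 years.

34534 yr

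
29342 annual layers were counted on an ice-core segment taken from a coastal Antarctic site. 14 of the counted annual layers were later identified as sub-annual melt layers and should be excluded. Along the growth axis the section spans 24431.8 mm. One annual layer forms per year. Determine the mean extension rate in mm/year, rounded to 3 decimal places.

Adjusted count: 29342 − 14 = 29328 annual layers.
Mean rate = 24431.8 mm / 29328 years ≈ 0.833 mm/year.

0.833 mm/year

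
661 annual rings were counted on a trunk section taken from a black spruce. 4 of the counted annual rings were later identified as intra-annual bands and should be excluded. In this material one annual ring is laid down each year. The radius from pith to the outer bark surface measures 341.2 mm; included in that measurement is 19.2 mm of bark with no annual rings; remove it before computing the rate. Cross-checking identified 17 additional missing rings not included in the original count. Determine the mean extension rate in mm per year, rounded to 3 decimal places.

Adjusted count: 661 − 4 + 17 = 674 annual rings.
The growth record spans 341.2 − 19.2 = 322.0 mm.
Extension rate ≈ 322.0 / 674 = 0.478 mm per year.

0.478 mm per year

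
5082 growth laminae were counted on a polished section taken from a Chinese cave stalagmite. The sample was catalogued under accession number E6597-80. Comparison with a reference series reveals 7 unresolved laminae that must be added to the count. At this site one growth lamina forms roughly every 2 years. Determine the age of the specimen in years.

10178 years

After corrections the count is 5082 + 7 = 5089 growth laminae.
At 2 years per growth lamina, 5089 × 2 = 10178 years.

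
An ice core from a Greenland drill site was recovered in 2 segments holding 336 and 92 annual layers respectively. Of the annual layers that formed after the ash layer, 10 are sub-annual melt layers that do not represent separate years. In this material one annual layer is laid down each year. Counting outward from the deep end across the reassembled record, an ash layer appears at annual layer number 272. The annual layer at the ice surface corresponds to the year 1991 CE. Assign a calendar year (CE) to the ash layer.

Total annual layers = 336 + 92 = 428.
428 − 272 = 156 annual layers lie beyond the ash layer toward the ice surface.
156 − 10 false = 146 true annual layers after the ash layer.
1991 − 146 = 1845 CE.

1845 CE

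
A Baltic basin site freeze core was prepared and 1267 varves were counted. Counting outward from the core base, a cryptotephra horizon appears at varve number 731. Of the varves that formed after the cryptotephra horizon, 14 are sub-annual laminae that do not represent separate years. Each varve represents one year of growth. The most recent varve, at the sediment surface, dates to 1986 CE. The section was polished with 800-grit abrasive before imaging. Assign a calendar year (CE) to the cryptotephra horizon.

1464 CE

1267 − 731 = 536 varves lie beyond the cryptotephra horizon toward the sediment surface.
536 − 14 false = 522 true varves after the cryptotephra horizon.
1986 − 522 = 1464 CE.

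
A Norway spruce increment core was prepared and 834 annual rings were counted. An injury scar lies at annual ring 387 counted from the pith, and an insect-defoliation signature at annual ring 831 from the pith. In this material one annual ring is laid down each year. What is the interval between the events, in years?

Separation: 831 − 387 = 444 annual rings.
That is 444 years at one annual ring per year.

444 years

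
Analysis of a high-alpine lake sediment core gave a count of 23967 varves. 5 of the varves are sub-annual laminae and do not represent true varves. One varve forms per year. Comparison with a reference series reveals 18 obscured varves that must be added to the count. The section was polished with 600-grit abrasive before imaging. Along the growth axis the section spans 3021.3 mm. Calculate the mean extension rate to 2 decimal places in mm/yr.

0.13 mm/yr

Correcting the raw count gives 23967 − 5 + 18 = 23980 true varves.
3021.3 mm over 23980 years gives 3021.3 / 23980 ≈ 0.13 mm/yr.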